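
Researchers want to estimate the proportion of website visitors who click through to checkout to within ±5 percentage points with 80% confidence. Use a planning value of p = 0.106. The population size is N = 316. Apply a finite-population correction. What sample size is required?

For a proportion with margin E = 0.05 at 80% confidence, z = 1.282.
n = p̂(1−p̂)(z/E)² = 0.106 × 0.894 × (1.282/0.05)² = 62.30 — call this n₀.
Finite-population correction with N = 316: n = n₀ / (1 + (n₀−1)/N) = 62.30 / 1.194 = 52.18
Round up: n = 53.

53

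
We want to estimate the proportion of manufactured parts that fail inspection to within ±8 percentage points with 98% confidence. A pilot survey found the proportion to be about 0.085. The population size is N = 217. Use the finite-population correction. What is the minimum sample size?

51

For a proportion with margin E = 0.08 at 98% confidence, z = 2.326.
n = p̂(1−p̂)(z/E)² = 0.085 × 0.915 × (2.326/0.08)² = 65.75 — call this n₀.
Finite-population correction with N = 217: n = n₀ / (1 + (n₀−1)/N) = 65.75 / 1.298 = 50.65
Round up: n = 51.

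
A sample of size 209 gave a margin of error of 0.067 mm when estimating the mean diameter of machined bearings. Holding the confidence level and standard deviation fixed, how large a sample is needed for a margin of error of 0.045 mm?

Margin of error scales as 1/√n, so n₂ = n₁·(E₁/E₂)².
n₂ = 209 × (0.067/0.045)² = 209 × 2.217 = 463.35
Round up: n₂ = 464.

n = 464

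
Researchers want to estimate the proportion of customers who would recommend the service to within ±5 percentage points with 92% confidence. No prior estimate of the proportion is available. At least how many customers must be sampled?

n = 307

For a proportion with margin E = 0.05 at 92% confidence, z = 1.751.
With no prior estimate, use p = 0.5, which maximizes p(1−p) at 0.25.
n = 0.25 × (z/E)² = 0.25 × (1.751/0.05)² = 306.60
Round up: n = 307.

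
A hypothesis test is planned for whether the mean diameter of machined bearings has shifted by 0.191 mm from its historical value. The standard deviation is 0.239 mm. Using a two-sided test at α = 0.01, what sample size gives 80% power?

19

For a one-sample z-test, n = ((z_{α/2} + z_β)·σ/δ)².
z_{α/2} = 2.576 (two-sided α = 0.01); z_β = 0.842 (power 80% → β = 0.2).
n = (3.418 × 0.239 / 0.191)² = 18.29
Round up: n = 19.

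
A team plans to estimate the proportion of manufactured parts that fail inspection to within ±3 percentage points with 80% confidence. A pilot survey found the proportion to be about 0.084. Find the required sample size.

For a proportion with margin E = 0.03 at 80% confidence, z = 1.282.
n = p̂(1−p̂)(z/E)² = 0.084 × 0.916 × (1.282/0.03)² = 140.51
Round up: n = 141.

141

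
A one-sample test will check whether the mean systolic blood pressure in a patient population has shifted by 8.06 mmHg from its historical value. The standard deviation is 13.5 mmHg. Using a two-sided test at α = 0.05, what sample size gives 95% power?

For a one-sample z-test, n = ((z_{α/2} + z_β)·σ/δ)².
z_{α/2} = 1.960 (two-sided α = 0.05); z_β = 1.645 (power 95% → β = 0.05).
n = (3.605 × 13.5 / 8.06)² = 36.46
Round up: n = 37.

n = 37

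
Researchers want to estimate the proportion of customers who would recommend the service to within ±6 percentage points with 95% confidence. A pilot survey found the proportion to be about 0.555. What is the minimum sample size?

n = 264

For a proportion with margin E = 0.06 at 95% confidence, z = 1.960.
n = p̂(1−p̂)(z/E)² = 0.555 × 0.445 × (1.960/0.06)² = 263.55
Round up: n = 264.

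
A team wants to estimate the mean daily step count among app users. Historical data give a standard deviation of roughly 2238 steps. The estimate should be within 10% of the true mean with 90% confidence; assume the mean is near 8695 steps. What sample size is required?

18

For a mean, the margin of error is E = z·σ/√n, so n = (zσ/E)².
At 90% confidence, z = 1.645.
E = 10% of 8695 = 869.5 steps.
n = (1.645 × 2238 / 869.5)² = 17.93
Round up: n = 18.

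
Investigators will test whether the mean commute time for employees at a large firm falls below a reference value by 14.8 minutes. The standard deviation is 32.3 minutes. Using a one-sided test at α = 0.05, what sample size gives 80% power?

For a one-sample z-test, n = ((z_α + z_β)·σ/δ)².
z_α = 1.645 (one-sided α = 0.05); z_β = 0.842 (power 80% → β = 0.2).
n = (2.487 × 32.3 / 14.8)² = 29.46
Round up: n = 30.

30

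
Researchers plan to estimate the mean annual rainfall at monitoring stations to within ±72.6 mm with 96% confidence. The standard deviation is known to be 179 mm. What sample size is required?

For a mean, the margin of error is E = z·σ/√n, so n = (zσ/E)².
At 96% confidence, z = 2.054.
n = (2.054 × 179 / 72.6)² = 25.65
Round up: n = 26.

26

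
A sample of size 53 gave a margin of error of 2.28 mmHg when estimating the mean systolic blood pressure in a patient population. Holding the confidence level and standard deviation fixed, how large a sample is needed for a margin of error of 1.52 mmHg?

120

Margin of error scales as 1/√n, so n₂ = n₁·(E₁/E₂)².
n₂ = 53 × (2.28/1.52)² = 53 × 2.25 = 119.25
Round up: n₂ = 120.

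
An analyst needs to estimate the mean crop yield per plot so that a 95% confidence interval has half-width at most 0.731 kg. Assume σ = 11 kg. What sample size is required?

For a mean, the margin of error is E = z·σ/√n, so n = (zσ/E)².
At 95% confidence, z = 1.960.
n = (1.960 × 11 / 0.731)² = 869.89
Round up: n = 870.

n = 870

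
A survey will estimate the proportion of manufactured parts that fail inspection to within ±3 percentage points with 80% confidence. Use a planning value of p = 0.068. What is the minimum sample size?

n = 116

For a proportion with margin E = 0.03 at 80% confidence, z = 1.282.
n = p̂(1−p̂)(z/E)² = 0.068 × 0.932 × (1.282/0.03)² = 115.73
Round up: n = 116.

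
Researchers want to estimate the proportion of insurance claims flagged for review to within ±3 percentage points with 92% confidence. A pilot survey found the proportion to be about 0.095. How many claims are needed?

n = 293

For a proportion with margin E = 0.03 at 92% confidence, z = 1.751.
n = p̂(1−p̂)(z/E)² = 0.095 × 0.905 × (1.751/0.03)² = 292.89
Round up: n = 293.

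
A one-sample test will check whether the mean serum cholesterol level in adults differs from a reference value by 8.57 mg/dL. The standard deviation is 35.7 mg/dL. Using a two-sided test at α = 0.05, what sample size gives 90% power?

n = 183

For a one-sample z-test, n = ((z_{α/2} + z_β)·σ/δ)².
z_{α/2} = 1.960 (two-sided α = 0.05); z_β = 1.282 (power 90% → β = 0.1).
n = (3.242 × 35.7 / 8.57)² = 182.39
Round up: n = 183.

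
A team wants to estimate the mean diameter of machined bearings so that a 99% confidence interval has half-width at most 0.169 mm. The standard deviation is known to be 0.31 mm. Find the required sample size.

23

For a mean, the margin of error is E = z·σ/√n, so n = (zσ/E)².
At 99% confidence, z = 2.576.
n = (2.576 × 0.31 / 0.169)² = 22.33
Round up: n = 23.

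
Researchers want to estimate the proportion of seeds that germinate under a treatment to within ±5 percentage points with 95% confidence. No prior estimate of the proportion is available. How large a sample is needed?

For a proportion with margin E = 0.05 at 95% confidence, z = 1.960.
With no prior estimate, use p = 0.5, which maximizes p(1−p) at 0.25.
n = 0.25 × (z/E)² = 0.25 × (1.960/0.05)² = 384.16
Round up: n = 385.

n = 385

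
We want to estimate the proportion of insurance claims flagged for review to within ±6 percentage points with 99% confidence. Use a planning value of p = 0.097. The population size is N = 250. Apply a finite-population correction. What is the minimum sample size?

For a proportion with margin E = 0.06 at 99% confidence, z = 2.576.
n = p̂(1−p̂)(z/E)² = 0.097 × 0.903 × (2.576/0.06)² = 161.45 — call this n₀.
Finite-population correction with N = 250: n = n₀ / (1 + (n₀−1)/N) = 161.45 / 1.642 = 98.33
Round up: n = 99.

n = 99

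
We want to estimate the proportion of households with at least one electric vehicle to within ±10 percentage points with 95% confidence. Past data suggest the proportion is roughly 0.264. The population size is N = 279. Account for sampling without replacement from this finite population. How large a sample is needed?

For a proportion with margin E = 0.1 at 95% confidence, z = 1.960.
n = p̂(1−p̂)(z/E)² = 0.264 × 0.736 × (1.960/0.1)² = 74.64 — call this n₀.
Finite-population correction with N = 279: n = n₀ / (1 + (n₀−1)/N) = 74.64 / 1.264 = 59.05
Round up: n = 60.

60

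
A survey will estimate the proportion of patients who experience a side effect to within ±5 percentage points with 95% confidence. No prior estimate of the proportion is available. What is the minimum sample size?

For a proportion with margin E = 0.05 at 95% confidence, z = 1.960.
With no prior estimate, use p = 0.5, which maximizes p(1−p) at 0.25.
n = 0.25 × (z/E)² = 0.25 × (1.960/0.05)² = 384.16
Round up: n = 385.

n = 385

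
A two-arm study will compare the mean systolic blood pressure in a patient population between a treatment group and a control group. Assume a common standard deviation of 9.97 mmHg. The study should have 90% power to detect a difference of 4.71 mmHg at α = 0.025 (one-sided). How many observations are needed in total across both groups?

190 total

For two equal groups, n per group = 2·((z_α + z_β)·σ/δ)².
z_α = 1.960; z_β = 1.282 (power 90%).
n = 2 × (3.242 × 9.97 / 4.71)² = 2 × 47.09 = 94.18
Round up: n = 95 per group.
Total across both groups: 2 × 95 = 190.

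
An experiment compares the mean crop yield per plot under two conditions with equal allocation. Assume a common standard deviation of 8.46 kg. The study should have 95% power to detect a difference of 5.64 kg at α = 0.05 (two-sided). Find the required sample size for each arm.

59 per group

For two equal groups, n per group = 2·((z_{α/2} + z_β)·σ/δ)².
z_{α/2} = 1.960; z_β = 1.645 (power 95%).
n = 2 × (3.605 × 8.46 / 5.64)² = 2 × 29.24 = 58.48
Round up: n = 59 per group.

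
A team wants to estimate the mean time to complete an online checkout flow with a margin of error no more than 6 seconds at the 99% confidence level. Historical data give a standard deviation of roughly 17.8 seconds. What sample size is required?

For a mean, the margin of error is E = z·σ/√n, so n = (zσ/E)².
At 99% confidence, z = 2.576.
n = (2.576 × 17.8 / 6)² = 58.40
Round up: n = 59.

59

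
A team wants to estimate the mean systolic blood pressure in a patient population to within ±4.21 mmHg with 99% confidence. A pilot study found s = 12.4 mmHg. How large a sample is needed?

n = 58

For a mean, the margin of error is E = z·σ/√n, so n = (zσ/E)².
At 99% confidence, z = 2.576.
n = (2.576 × 12.4 / 4.21)² = 57.57
Round up: n = 58.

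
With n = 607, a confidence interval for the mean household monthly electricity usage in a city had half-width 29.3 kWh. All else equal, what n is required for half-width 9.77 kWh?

Margin of error scales as 1/√n, so n₂ = n₁·(E₁/E₂)².
n₂ = 607 × (29.3/9.77)² = 607 × 8.994 = 5459.36
Round up: n₂ = 5460.

5460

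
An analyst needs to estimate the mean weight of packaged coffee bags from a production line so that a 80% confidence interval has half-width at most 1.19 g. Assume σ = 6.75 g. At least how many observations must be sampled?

For a mean, the margin of error is E = z·σ/√n, so n = (zσ/E)².
At 80% confidence, z = 1.282.
n = (1.282 × 6.75 / 1.19)² = 52.88
Round up: n = 53.

n = 53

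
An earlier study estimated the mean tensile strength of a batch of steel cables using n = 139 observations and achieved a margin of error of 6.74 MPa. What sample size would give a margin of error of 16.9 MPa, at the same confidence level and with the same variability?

23

Margin of error scales as 1/√n, so n₂ = n₁·(E₁/E₂)².
n₂ = 139 × (6.74/16.9)² = 139 × 0.1591 = 22.11
Round up: n₂ = 23.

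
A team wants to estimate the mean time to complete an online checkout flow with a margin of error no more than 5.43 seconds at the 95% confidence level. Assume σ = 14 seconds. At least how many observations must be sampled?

n = 26

For a mean, the margin of error is E = z·σ/√n, so n = (zσ/E)².
At 95% confidence, z = 1.960.
n = (1.960 × 14 / 5.43)² = 25.54
Round up: n = 26.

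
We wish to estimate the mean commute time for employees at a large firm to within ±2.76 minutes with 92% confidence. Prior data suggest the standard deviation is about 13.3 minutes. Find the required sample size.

For a mean, the margin of error is E = z·σ/√n, so n = (zσ/E)².
At 92% confidence, z = 1.751.
n = (1.751 × 13.3 / 2.76)² = 71.20
Round up: n = 72.

72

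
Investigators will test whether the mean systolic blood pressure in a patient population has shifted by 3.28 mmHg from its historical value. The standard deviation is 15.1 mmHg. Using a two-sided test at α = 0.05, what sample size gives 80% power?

For a one-sample z-test, n = ((z_{α/2} + z_β)·σ/δ)².
z_{α/2} = 1.960 (two-sided α = 0.05); z_β = 0.842 (power 80% → β = 0.2).
n = (2.802 × 15.1 / 3.28)² = 166.40
Round up: n = 167.

167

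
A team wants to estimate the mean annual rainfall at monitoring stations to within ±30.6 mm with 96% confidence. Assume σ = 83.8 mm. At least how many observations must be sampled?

For a mean, the margin of error is E = z·σ/√n, so n = (zσ/E)².
At 96% confidence, z = 2.054.
n = (2.054 × 83.8 / 30.6)² = 31.64
Round up: n = 32.

32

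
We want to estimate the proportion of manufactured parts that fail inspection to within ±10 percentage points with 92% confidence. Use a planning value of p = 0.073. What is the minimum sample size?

21

For a proportion with margin E = 0.1 at 92% confidence, z = 1.751.
n = p̂(1−p̂)(z/E)² = 0.073 × 0.927 × (1.751/0.1)² = 20.75
Round up: n = 21.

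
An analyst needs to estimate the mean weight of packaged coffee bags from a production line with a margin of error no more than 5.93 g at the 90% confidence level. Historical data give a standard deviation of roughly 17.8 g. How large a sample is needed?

n = 25

For a mean, the margin of error is E = z·σ/√n, so n = (zσ/E)².
At 90% confidence, z = 1.645.
n = (1.645 × 17.8 / 5.93)² = 24.38
Round up: n = 25.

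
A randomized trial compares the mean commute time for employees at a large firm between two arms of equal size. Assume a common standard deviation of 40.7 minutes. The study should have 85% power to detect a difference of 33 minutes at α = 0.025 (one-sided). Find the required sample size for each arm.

For two equal groups, n per group = 2·((z_α + z_β)·σ/δ)².
z_α = 1.960; z_β = 1.036 (power 85%).
n = 2 × (2.996 × 40.7 / 33)² = 2 × 13.65 = 27.30
Round up: n = 28 per group.

28 per group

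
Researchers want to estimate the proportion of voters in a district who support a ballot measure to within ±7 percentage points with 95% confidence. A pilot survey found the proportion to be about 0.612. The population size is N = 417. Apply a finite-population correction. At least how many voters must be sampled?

129

For a proportion with margin E = 0.07 at 95% confidence, z = 1.960.
n = p̂(1−p̂)(z/E)² = 0.612 × 0.388 × (1.960/0.07)² = 186.17 — call this n₀.
Finite-population correction with N = 417: n = n₀ / (1 + (n₀−1)/N) = 186.17 / 1.444 = 128.93
Round up: n = 129.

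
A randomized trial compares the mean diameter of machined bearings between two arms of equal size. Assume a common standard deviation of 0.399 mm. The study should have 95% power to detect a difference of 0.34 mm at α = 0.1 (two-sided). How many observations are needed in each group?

30 per group

For two equal groups, n per group = 2·((z_{α/2} + z_β)·σ/δ)².
z_{α/2} = 1.645; z_β = 1.645 (power 95%).
n = 2 × (3.290 × 0.399 / 0.34)² = 2 × 14.91 = 29.82
Round up: n = 30 per group.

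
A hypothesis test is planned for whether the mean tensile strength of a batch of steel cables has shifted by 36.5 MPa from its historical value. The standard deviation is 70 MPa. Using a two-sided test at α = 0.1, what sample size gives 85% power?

27

For a one-sample z-test, n = ((z_{α/2} + z_β)·σ/δ)².
z_{α/2} = 1.645 (two-sided α = 0.1); z_β = 1.036 (power 85% → β = 0.15).
n = (2.681 × 70 / 36.5)² = 26.44
Round up: n = 27.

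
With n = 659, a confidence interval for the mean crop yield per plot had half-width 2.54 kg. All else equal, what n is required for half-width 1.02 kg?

4087

Margin of error scales as 1/√n, so n₂ = n₁·(E₁/E₂)².
n₂ = 659 × (2.54/1.02)² = 659 × 6.201 = 4086.46
Round up: n₂ = 4087.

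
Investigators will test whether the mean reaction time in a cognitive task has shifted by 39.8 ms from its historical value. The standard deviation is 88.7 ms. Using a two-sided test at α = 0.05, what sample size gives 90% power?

53

For a one-sample z-test, n = ((z_{α/2} + z_β)·σ/δ)².
z_{α/2} = 1.960 (two-sided α = 0.05); z_β = 1.282 (power 90% → β = 0.1).
n = (3.242 × 88.7 / 39.8)² = 52.20
Round up: n = 53.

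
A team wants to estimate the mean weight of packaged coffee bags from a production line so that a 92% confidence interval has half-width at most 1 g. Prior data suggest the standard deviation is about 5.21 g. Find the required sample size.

84

For a mean, the margin of error is E = z·σ/√n, so n = (zσ/E)².
At 92% confidence, z = 1.751.
n = (1.751 × 5.21 / 1)² = 83.22
Round up: n = 84.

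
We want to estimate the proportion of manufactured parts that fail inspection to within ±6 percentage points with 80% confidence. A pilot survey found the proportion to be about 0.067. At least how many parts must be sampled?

For a proportion with margin E = 0.06 at 80% confidence, z = 1.282.
n = p̂(1−p̂)(z/E)² = 0.067 × 0.933 × (1.282/0.06)² = 28.54
Round up: n = 29.

n = 29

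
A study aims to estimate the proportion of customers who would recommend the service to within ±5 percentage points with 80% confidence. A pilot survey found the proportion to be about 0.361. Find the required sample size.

For a proportion with margin E = 0.05 at 80% confidence, z = 1.282.
n = p̂(1−p̂)(z/E)² = 0.361 × 0.639 × (1.282/0.05)² = 151.65
Round up: n = 152.

n = 152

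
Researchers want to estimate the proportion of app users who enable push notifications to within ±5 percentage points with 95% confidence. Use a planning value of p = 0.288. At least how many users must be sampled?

For a proportion with margin E = 0.05 at 95% confidence, z = 1.960.
n = p̂(1−p̂)(z/E)² = 0.288 × 0.712 × (1.960/0.05)² = 315.10
Round up: n = 316.

316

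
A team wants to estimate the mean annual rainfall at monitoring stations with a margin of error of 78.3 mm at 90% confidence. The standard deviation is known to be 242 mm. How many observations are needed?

For a mean, the margin of error is E = z·σ/√n, so n = (zσ/E)².
At 90% confidence, z = 1.645.
n = (1.645 × 242 / 78.3)² = 25.85
Round up: n = 26.

26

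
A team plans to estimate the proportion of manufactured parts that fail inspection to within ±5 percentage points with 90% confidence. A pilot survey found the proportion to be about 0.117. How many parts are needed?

For a proportion with margin E = 0.05 at 90% confidence, z = 1.645.
n = p̂(1−p̂)(z/E)² = 0.117 × 0.883 × (1.645/0.05)² = 111.82
Round up: n = 112.

112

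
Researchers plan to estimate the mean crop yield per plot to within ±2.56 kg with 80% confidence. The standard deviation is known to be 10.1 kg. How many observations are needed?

For a mean, the margin of error is E = z·σ/√n, so n = (zσ/E)².
At 80% confidence, z = 1.282.
n = (1.282 × 10.1 / 2.56)² = 25.58
Round up: n = 26.

26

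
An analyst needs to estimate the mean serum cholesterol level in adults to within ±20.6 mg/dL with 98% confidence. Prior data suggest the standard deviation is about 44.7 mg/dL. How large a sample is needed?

For a mean, the margin of error is E = z·σ/√n, so n = (zσ/E)².
At 98% confidence, z = 2.326.
n = (2.326 × 44.7 / 20.6)² = 25.47
Round up: n = 26.

26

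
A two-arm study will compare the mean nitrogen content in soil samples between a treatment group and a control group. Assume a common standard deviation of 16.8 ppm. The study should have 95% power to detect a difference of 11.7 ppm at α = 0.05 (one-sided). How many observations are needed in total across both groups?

90 total

For two equal groups, n per group = 2·((z_α + z_β)·σ/δ)².
z_α = 1.645; z_β = 1.645 (power 95%).
n = 2 × (3.290 × 16.8 / 11.7)² = 2 × 22.32 = 44.64
Round up: n = 45 per group.
Total across both groups: 2 × 45 = 90.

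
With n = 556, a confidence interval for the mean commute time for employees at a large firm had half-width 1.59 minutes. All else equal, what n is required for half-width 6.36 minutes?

35

Margin of error scales as 1/√n, so n₂ = n₁·(E₁/E₂)².
n₂ = 556 × (1.59/6.36)² = 556 × 0.0625 = 34.75
Round up: n₂ = 35.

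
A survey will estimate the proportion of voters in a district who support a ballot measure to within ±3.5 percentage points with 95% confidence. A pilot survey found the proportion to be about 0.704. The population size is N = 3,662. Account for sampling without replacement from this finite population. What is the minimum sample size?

n = 555

For a proportion with margin E = 0.035 at 95% confidence, z = 1.960.
n = p̂(1−p̂)(z/E)² = 0.704 × 0.296 × (1.960/0.035)² = 653.49 — call this n₀.
Finite-population correction with N = 3,662: n = n₀ / (1 + (n₀−1)/N) = 653.49 / 1.178 = 554.75
Round up: n = 555.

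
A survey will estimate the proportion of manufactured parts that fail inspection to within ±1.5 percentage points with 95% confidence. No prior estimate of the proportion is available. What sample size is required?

4269

For a proportion with margin E = 0.015 at 95% confidence, z = 1.960.
With no prior estimate, use p = 0.5, which maximizes p(1−p) at 0.25.
n = 0.25 × (z/E)² = 0.25 × (1.960/0.015)² = 4268.44
Round up: n = 4269.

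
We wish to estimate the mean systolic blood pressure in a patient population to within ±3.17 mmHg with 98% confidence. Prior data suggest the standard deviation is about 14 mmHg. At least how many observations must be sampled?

For a mean, the margin of error is E = z·σ/√n, so n = (zσ/E)².
At 98% confidence, z = 2.326.
n = (2.326 × 14 / 3.17)² = 105.53
Round up: n = 106.

106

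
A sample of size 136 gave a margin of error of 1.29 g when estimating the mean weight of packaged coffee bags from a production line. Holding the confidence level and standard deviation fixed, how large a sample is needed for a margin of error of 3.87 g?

16

Margin of error scales as 1/√n, so n₂ = n₁·(E₁/E₂)².
n₂ = 136 × (1.29/3.87)² = 136 × 0.1111 = 15.11
Round up: n₂ = 16.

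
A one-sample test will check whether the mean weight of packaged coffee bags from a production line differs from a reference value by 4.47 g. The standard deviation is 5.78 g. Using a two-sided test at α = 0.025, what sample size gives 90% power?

21

For a one-sample z-test, n = ((z_{α/2} + z_β)·σ/δ)².
z_{α/2} = 2.241 (two-sided α = 0.025); z_β = 1.282 (power 90% → β = 0.1).
n = (3.523 × 5.78 / 4.47)² = 20.75
Round up: n = 21.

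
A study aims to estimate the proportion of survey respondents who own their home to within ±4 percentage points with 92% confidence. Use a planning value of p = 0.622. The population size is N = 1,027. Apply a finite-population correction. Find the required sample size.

314

For a proportion with margin E = 0.04 at 92% confidence, z = 1.751.
n = p̂(1−p̂)(z/E)² = 0.622 × 0.378 × (1.751/0.04)² = 450.54 — call this n₀.
Finite-population correction with N = 1,027: n = n₀ / (1 + (n₀−1)/N) = 450.54 / 1.438 = 313.31
Round up: n = 314.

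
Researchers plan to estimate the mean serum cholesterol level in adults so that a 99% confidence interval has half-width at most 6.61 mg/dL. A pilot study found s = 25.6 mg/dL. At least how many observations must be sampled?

n = 100

For a mean, the margin of error is E = z·σ/√n, so n = (zσ/E)².
At 99% confidence, z = 2.576.
n = (2.576 × 25.6 / 6.61)² = 99.53
Round up: n = 100.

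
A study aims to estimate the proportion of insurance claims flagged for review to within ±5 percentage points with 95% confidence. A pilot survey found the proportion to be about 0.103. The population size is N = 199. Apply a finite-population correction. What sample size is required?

84

For a proportion with margin E = 0.05 at 95% confidence, z = 1.960.
n = p̂(1−p̂)(z/E)² = 0.103 × 0.897 × (1.960/0.05)² = 141.97 — call this n₀.
Finite-population correction with N = 199: n = n₀ / (1 + (n₀−1)/N) = 141.97 / 1.708 = 83.12
Round up: n = 84.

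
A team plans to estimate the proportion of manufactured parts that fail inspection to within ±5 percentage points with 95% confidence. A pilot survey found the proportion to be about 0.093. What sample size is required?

For a proportion with margin E = 0.05 at 95% confidence, z = 1.960.
n = p̂(1−p̂)(z/E)² = 0.093 × 0.907 × (1.960/0.05)² = 129.62
Round up: n = 130.

n = 130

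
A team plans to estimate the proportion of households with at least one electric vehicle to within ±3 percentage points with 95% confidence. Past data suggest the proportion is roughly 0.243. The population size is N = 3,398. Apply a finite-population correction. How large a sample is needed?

For a proportion with margin E = 0.03 at 95% confidence, z = 1.960.
n = p̂(1−p̂)(z/E)² = 0.243 × 0.757 × (1.960/0.03)² = 785.18 — call this n₀.
Finite-population correction with N = 3,398: n = n₀ / (1 + (n₀−1)/N) = 785.18 / 1.231 = 637.84
Round up: n = 638.

638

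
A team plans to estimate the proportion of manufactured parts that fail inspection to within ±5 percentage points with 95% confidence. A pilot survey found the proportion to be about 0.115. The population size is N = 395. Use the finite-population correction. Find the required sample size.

For a proportion with margin E = 0.05 at 95% confidence, z = 1.960.
n = p̂(1−p̂)(z/E)² = 0.115 × 0.885 × (1.960/0.05)² = 156.39 — call this n₀.
Finite-population correction with N = 395: n = n₀ / (1 + (n₀−1)/N) = 156.39 / 1.393 = 112.27
Round up: n = 113.

113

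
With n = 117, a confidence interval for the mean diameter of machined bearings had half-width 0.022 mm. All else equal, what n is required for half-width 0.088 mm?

Margin of error scales as 1/√n, so n₂ = n₁·(E₁/E₂)².
n₂ = 117 × (0.022/0.088)² = 117 × 0.0625 = 7.31
Round up: n₂ = 8.

8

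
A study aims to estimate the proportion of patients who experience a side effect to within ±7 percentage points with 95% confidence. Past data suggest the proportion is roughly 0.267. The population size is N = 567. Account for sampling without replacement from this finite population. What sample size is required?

For a proportion with margin E = 0.07 at 95% confidence, z = 1.960.
n = p̂(1−p̂)(z/E)² = 0.267 × 0.733 × (1.960/0.07)² = 153.44 — call this n₀.
Finite-population correction with N = 567: n = n₀ / (1 + (n₀−1)/N) = 153.44 / 1.269 = 120.91
Round up: n = 121.

n = 121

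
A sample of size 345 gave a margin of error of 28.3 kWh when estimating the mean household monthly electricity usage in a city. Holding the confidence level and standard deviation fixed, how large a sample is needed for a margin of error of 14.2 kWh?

1371

Margin of error scales as 1/√n, so n₂ = n₁·(E₁/E₂)².
n₂ = 345 × (28.3/14.2)² = 345 × 3.972 = 1370.34
Round up: n₂ = 1371.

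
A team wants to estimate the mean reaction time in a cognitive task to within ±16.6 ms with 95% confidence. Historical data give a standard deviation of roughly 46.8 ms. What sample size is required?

31

For a mean, the margin of error is E = z·σ/√n, so n = (zσ/E)².
At 95% confidence, z = 1.960.
n = (1.960 × 46.8 / 16.6)² = 30.53
Round up: n = 31.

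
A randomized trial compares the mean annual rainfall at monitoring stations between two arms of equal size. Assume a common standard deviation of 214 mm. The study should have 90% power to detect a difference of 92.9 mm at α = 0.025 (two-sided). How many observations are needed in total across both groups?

For two equal groups, n per group = 2·((z_{α/2} + z_β)·σ/δ)².
z_{α/2} = 2.241; z_β = 1.282 (power 90%).
n = 2 × (3.523 × 214 / 92.9)² = 2 × 65.86 = 131.72
Round up: n = 132 per group.
Total across both groups: 2 × 132 = 264.

264 total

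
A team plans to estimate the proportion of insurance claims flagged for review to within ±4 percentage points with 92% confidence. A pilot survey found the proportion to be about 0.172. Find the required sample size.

273

For a proportion with margin E = 0.04 at 92% confidence, z = 1.751.
n = p̂(1−p̂)(z/E)² = 0.172 × 0.828 × (1.751/0.04)² = 272.90
Round up: n = 273.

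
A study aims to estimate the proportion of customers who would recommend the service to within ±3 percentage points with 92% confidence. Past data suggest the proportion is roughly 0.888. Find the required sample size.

339

For a proportion with margin E = 0.03 at 92% confidence, z = 1.751.
n = p̂(1−p̂)(z/E)² = 0.888 × 0.112 × (1.751/0.03)² = 338.81
Round up: n = 339.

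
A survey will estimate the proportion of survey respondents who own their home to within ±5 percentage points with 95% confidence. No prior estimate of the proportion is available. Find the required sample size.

For a proportion with margin E = 0.05 at 95% confidence, z = 1.960.
With no prior estimate, use p = 0.5, which maximizes p(1−p) at 0.25.
n = 0.25 × (z/E)² = 0.25 × (1.960/0.05)² = 384.16
Round up: n = 385.

n = 385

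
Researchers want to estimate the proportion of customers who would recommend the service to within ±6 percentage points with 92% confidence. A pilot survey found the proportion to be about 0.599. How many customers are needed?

205

For a proportion with margin E = 0.06 at 92% confidence, z = 1.751.
n = p̂(1−p̂)(z/E)² = 0.599 × 0.401 × (1.751/0.06)² = 204.57
Round up: n = 205.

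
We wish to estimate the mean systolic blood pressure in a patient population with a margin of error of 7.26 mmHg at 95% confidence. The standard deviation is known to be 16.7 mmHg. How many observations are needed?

21

For a mean, the margin of error is E = z·σ/√n, so n = (zσ/E)².
At 95% confidence, z = 1.960.
n = (1.960 × 16.7 / 7.26)² = 20.33
Round up: n = 21.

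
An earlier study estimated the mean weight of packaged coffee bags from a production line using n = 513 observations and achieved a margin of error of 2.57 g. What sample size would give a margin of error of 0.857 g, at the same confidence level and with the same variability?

4614

Margin of error scales as 1/√n, so n₂ = n₁·(E₁/E₂)².
n₂ = 513 × (2.57/0.857)² = 513 × 8.993 = 4613.41
Round up: n₂ = 4614.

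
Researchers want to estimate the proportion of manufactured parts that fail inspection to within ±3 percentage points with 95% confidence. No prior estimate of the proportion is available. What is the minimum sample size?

n = 1068

For a proportion with margin E = 0.03 at 95% confidence, z = 1.960.
With no prior estimate, use p = 0.5, which maximizes p(1−p) at 0.25.
n = 0.25 × (z/E)² = 0.25 × (1.960/0.03)² = 1067.11
Round up: n = 1068.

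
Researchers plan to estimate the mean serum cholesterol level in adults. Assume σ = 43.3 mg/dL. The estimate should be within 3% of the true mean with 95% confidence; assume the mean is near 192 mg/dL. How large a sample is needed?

For a mean, the margin of error is E = z·σ/√n, so n = (zσ/E)².
At 95% confidence, z = 1.960.
E = 3% of 192 = 5.76 mg/dL.
n = (1.960 × 43.3 / 5.76)² = 217.09
Round up: n = 218.

218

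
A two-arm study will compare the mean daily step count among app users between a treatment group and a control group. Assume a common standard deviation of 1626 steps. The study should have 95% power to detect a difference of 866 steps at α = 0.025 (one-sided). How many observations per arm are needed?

92 per group

For two equal groups, n per group = 2·((z_α + z_β)·σ/δ)².
z_α = 1.960; z_β = 1.645 (power 95%).
n = 2 × (3.605 × 1626 / 866)² = 2 × 45.82 = 91.64
Round up: n = 92 per group.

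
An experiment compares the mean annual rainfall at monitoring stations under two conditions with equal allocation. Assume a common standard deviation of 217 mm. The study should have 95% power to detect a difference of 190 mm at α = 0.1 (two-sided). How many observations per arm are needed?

For two equal groups, n per group = 2·((z_{α/2} + z_β)·σ/δ)².
z_{α/2} = 1.645; z_β = 1.645 (power 95%).
n = 2 × (3.290 × 217 / 190)² = 2 × 14.12 = 28.24
Round up: n = 29 per group.

29 per group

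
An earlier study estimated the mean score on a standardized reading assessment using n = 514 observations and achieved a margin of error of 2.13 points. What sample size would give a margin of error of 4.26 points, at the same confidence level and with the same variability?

129

Margin of error scales as 1/√n, so n₂ = n₁·(E₁/E₂)².
n₂ = 514 × (2.13/4.26)² = 514 × 0.25 = 128.50
Round up: n₂ = 129.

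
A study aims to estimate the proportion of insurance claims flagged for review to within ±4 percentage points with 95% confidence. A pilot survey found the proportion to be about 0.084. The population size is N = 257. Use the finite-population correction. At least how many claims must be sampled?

For a proportion with margin E = 0.04 at 95% confidence, z = 1.960.
n = p̂(1−p̂)(z/E)² = 0.084 × 0.916 × (1.960/0.04)² = 184.74 — call this n₀.
Finite-population correction with N = 257: n = n₀ / (1 + (n₀−1)/N) = 184.74 / 1.715 = 107.72
Round up: n = 108.

n = 108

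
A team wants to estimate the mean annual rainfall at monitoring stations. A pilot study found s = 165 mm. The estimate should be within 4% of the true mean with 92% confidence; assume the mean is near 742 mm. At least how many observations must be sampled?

For a mean, the margin of error is E = z·σ/√n, so n = (zσ/E)².
At 92% confidence, z = 1.751.
E = 4% of 742 = 29.68 mm.
n = (1.751 × 165 / 29.68)² = 94.76
Round up: n = 95.

n = 95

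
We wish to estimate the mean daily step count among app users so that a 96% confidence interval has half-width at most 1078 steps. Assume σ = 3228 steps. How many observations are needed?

For a mean, the margin of error is E = z·σ/√n, so n = (zσ/E)².
At 96% confidence, z = 2.054.
n = (2.054 × 3228 / 1078)² = 37.83
Round up: n = 38.

38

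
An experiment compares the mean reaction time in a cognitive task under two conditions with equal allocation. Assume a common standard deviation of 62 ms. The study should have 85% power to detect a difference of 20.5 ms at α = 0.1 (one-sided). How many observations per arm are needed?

For two equal groups, n per group = 2·((z_α + z_β)·σ/δ)².
z_α = 1.282; z_β = 1.036 (power 85%).
n = 2 × (2.318 × 62 / 20.5)² = 2 × 49.15 = 98.30
Round up: n = 99 per group.

99 per group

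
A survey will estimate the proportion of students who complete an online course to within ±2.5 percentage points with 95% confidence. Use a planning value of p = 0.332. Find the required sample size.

For a proportion with margin E = 0.025 at 95% confidence, z = 1.960.
n = p̂(1−p̂)(z/E)² = 0.332 × 0.668 × (1.960/0.025)² = 1363.16
Round up: n = 1364.

1364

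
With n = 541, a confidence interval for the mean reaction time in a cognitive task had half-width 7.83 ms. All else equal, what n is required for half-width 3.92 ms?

Margin of error scales as 1/√n, so n₂ = n₁·(E₁/E₂)².
n₂ = 541 × (7.83/3.92)² = 541 × 3.99 = 2158.59
Round up: n₂ = 2159.

n = 2159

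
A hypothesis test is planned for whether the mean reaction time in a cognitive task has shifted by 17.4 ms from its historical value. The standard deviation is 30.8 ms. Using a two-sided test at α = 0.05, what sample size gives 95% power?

For a one-sample z-test, n = ((z_{α/2} + z_β)·σ/δ)².
z_{α/2} = 1.960 (two-sided α = 0.05); z_β = 1.645 (power 95% → β = 0.05).
n = (3.605 × 30.8 / 17.4)² = 40.72
Round up: n = 41.

41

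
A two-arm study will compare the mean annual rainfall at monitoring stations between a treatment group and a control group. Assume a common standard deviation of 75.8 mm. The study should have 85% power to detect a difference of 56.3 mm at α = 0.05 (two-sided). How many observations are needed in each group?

For two equal groups, n per group = 2·((z_{α/2} + z_β)·σ/δ)².
z_{α/2} = 1.960; z_β = 1.036 (power 85%).
n = 2 × (2.996 × 75.8 / 56.3)² = 2 × 16.27 = 32.54
Round up: n = 33 per group.

33 per group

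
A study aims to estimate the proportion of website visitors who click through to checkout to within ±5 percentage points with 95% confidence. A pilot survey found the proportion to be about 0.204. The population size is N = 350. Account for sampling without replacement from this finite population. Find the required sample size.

146

For a proportion with margin E = 0.05 at 95% confidence, z = 1.960.
n = p̂(1−p̂)(z/E)² = 0.204 × 0.796 × (1.960/0.05)² = 249.53 — call this n₀.
Finite-population correction with N = 350: n = n₀ / (1 + (n₀−1)/N) = 249.53 / 1.71 = 145.92
Round up: n = 146.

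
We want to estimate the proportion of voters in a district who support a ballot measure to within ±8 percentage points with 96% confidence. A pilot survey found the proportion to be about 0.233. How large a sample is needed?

118

For a proportion with margin E = 0.08 at 96% confidence, z = 2.054.
n = p̂(1−p̂)(z/E)² = 0.233 × 0.767 × (2.054/0.08)² = 117.81
Round up: n = 118.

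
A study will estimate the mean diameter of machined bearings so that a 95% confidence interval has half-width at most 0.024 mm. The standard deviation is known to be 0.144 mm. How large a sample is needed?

n = 139

For a mean, the margin of error is E = z·σ/√n, so n = (zσ/E)².
At 95% confidence, z = 1.960.
n = (1.960 × 0.144 / 0.024)² = 138.30
Round up: n = 139.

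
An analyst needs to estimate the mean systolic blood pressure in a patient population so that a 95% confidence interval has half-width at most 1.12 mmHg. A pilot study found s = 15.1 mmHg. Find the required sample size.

For a mean, the margin of error is E = z·σ/√n, so n = (zσ/E)².
At 95% confidence, z = 1.960.
n = (1.960 × 15.1 / 1.12)² = 698.28
Round up: n = 699.

699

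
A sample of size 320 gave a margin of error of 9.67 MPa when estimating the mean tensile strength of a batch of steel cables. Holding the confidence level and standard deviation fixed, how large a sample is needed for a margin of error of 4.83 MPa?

Margin of error scales as 1/√n, so n₂ = n₁·(E₁/E₂)².
n₂ = 320 × (9.67/4.83)² = 320 × 4.008 = 1282.56
Round up: n₂ = 1283.

1283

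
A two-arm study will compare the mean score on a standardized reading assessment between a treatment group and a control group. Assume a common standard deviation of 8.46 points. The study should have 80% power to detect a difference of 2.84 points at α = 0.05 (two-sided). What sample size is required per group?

For two equal groups, n per group = 2·((z_{α/2} + z_β)·σ/δ)².
z_{α/2} = 1.960; z_β = 0.842 (power 80%).
n = 2 × (2.802 × 8.46 / 2.84)² = 2 × 69.67 = 139.34
Round up: n = 140 per group.

140 per group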